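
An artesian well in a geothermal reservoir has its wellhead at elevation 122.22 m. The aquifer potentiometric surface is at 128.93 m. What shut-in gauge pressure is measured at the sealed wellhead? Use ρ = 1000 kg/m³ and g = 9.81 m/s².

P ≈ 65.8 kPa

Head above the cap: Δh = 128.93 − 122.22 = 6.71 m.
P = ρgΔh = 1000 × 9.81 × 6.71 = 65825 Pa ≈ 65.8 kPa.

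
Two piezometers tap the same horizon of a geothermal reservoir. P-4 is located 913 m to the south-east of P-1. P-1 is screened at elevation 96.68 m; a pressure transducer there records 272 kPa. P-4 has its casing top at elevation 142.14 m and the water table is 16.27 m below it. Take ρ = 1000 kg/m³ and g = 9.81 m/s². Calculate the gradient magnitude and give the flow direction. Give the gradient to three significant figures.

i ≈ 0.00160; groundwater flows toward the north-west

Pressure head at P-1: ψ = P/(ρg) = 272×1000 / (1000 × 9.81) = 27.73 m.
Total head at P-1: h = z + ψ = 96.68 + 27.73 = 124.41 m.
Total head at P-4: h = 142.14 − 16.27 = 125.87 m.
Head difference: h(P-1) − h(P-4) = 124.41 − 125.87 = -1.46 m.
Hydraulic gradient: i = |Δh| / L = 1.46 / 913 = 0.00160.
Flow is from higher to lower head: from P-4 toward P-1, i.e. toward the north-west.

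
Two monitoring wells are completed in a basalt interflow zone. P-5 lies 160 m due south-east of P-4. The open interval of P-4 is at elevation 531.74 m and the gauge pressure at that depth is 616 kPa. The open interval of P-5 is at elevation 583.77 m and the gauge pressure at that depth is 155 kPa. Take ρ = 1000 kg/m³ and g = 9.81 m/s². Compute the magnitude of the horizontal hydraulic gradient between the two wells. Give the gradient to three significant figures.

Pressure head at P-4: ψ = P/(ρg) = 616×1000 / (1000 × 9.81) = 62.79 m.
Total head at P-4: h = z + ψ = 531.74 + 62.79 = 594.53 m.
Pressure head at P-5: ψ = P/(ρg) = 155×1000 / (1000 × 9.81) = 15.80 m.
Total head at P-5: h = z + ψ = 583.77 + 15.80 = 599.57 m.
Head difference: h(P-4) − h(P-5) = 594.53 − 599.57 = -5.04 m.
Hydraulic gradient: i = |Δh| / L = 5.04 / 160 = 0.0315.

i ≈ 0.0315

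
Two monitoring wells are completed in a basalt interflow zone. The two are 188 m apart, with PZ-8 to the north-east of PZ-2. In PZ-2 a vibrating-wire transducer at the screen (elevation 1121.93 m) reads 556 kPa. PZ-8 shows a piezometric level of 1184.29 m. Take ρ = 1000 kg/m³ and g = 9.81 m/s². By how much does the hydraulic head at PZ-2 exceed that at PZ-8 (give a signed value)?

Pressure head at PZ-2: ψ = P/(ρg) = 556×1000 / (1000 × 9.81) = 56.68 m.
Total head at PZ-2: h = z + ψ = 1121.93 + 56.68 = 1178.61 m.
Total head at PZ-8: h = 1184.29 m (water level in the piezometer is the total head).
Head difference: h(PZ-2) − h(PZ-8) = 1178.61 − 1184.29 = -5.68 m.

Δh ≈ -5.68 m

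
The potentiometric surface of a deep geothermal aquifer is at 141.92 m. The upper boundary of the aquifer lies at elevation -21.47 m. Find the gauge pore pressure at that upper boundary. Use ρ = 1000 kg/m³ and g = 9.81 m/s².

P ≈ 1600 kPa

Pressure head at the aquifer top: ψ = h − z = 141.92 − (-21.47) = 163.39 m.
P = ρgψ = 1000 × 9.81 × 163.39 = 1602856 Pa ≈ 1600 kPa.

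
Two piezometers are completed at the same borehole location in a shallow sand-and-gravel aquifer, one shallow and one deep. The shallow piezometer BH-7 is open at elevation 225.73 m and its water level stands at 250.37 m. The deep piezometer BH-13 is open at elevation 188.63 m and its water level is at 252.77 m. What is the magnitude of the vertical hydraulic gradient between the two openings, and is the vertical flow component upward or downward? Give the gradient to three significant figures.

|i_v| ≈ 0.0647; vertical flow is upward

Total head at BH-7: h = 250.37 m (water level in the standpipe).
Total head at BH-13: h = 252.77 m.
Δh = h(BH-7) − h(BH-13) = 250.37 − 252.77 = -2.40 m.
Vertical separation Δz = 225.73 − 188.63 = 37.10 m.
|i_v| = |Δh| / Δz = 2.40 / 37.10 = 0.0647.
Head is higher in the deep piezometer, so vertical flow is upward (discharge condition).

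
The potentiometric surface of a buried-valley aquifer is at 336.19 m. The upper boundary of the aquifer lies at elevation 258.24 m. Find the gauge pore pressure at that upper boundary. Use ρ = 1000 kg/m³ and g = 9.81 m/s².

P ≈ 765 kPa

Pressure head at the aquifer top: ψ = h − z = 336.19 − 258.24 = 77.95 m.
P = ρgψ = 1000 × 9.81 × 77.95 = 764689 Pa ≈ 765 kPa.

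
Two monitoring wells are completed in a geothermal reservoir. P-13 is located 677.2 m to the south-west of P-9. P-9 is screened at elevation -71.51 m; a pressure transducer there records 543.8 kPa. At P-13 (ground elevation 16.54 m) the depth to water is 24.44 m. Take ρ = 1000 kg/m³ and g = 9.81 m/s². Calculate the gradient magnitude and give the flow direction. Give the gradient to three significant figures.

i ≈ 0.0121; groundwater flows toward the north-east

Pressure head at P-9: ψ = P/(ρg) = 543.8×1000 / (1000 × 9.81) = 55.43 m.
Total head at P-9: h = z + ψ = -71.51 + 55.43 = -16.08 m.
Total head at P-13: h = 16.54 − 24.44 = -7.90 m.
Head difference: h(P-9) − h(P-13) = -16.08 − (-7.90) = -8.18 m.
Hydraulic gradient: i = |Δh| / L = 8.18 / 677.2 = 0.0121.
Flow is from higher to lower head: from P-13 toward P-9, i.e. toward the north-east.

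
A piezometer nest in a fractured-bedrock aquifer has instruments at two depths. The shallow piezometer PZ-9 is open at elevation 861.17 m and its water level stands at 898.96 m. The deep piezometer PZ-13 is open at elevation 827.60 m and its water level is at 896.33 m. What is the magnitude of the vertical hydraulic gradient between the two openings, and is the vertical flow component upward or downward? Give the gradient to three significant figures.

Total head at PZ-9: h = 898.96 m (water level in the standpipe).
Total head at PZ-13: h = 896.33 m.
Δh = h(PZ-9) − h(PZ-13) = 898.96 − 896.33 = 2.63 m.
Vertical separation Δz = 861.17 − 827.60 = 33.57 m.
|i_v| = |Δh| / Δz = 2.63 / 33.57 = 0.0783.
Head is higher in the shallow piezometer, so vertical flow is downward (recharge condition).

|i_v| ≈ 0.0783; vertical flow is downward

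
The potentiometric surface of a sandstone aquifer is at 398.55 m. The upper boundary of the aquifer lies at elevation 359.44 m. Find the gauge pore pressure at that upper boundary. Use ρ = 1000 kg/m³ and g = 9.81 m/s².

P ≈ 384 kPa

Pressure head at the aquifer top: ψ = h − z = 398.55 − 359.44 = 39.11 m.
P = ρgψ = 1000 × 9.81 × 39.11 = 383669 Pa ≈ 384 kPa.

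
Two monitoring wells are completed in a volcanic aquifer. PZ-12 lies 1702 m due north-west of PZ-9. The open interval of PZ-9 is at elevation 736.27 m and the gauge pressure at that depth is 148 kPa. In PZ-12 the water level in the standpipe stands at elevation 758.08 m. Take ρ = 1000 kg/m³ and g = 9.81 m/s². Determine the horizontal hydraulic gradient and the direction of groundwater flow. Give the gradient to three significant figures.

Pressure head at PZ-9: ψ = P/(ρg) = 148×1000 / (1000 × 9.81) = 15.09 m.
Total head at PZ-9: h = z + ψ = 736.27 + 15.09 = 751.36 m.
Total head at PZ-12: h = 758.08 m (water level in the piezometer is the total head).
Head difference: h(PZ-9) − h(PZ-12) = 751.36 − 758.08 = -6.72 m.
Hydraulic gradient: i = |Δh| / L = 6.72 / 1702 = 0.00395.
Flow is from higher to lower head: from PZ-12 toward PZ-9, i.e. toward the south-east.

i ≈ 0.00395; groundwater flows toward the south-east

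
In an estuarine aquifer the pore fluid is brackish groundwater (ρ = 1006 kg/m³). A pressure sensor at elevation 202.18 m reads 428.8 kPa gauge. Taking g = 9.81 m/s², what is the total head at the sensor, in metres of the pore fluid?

ψ = P/(ρg) = 428.8×1000 / (1006 × 9.81) = 43.45 m.
h = z + ψ = 202.18 + 43.45 = 245.63 m.

h ≈ 245.63 m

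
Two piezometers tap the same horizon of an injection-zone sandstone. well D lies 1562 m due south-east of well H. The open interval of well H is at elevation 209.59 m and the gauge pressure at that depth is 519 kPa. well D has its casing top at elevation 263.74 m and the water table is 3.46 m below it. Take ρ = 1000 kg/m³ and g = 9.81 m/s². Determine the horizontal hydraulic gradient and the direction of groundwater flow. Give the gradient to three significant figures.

i ≈ 0.00142; groundwater flows toward the south-east

Pressure head at well H: ψ = P/(ρg) = 519×1000 / (1000 × 9.81) = 52.91 m.
Total head at well H: h = z + ψ = 209.59 + 52.91 = 262.50 m.
Total head at well D: h = 263.74 − 3.46 = 260.28 m.
Head difference: h(well H) − h(well D) = 262.50 − 260.28 = 2.22 m.
Hydraulic gradient: i = |Δh| / L = 2.22 / 1562 = 0.00142.
Flow is from higher to lower head: from well H toward well D, i.e. toward the south-east.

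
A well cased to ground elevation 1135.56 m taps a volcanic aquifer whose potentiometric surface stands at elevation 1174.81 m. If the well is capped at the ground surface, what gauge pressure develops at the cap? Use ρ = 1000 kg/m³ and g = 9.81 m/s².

Head above the cap: Δh = 1174.81 − 1135.56 = 39.25 m.
P = ρgΔh = 1000 × 9.81 × 39.25 = 385042 Pa ≈ 385 kPa.

P ≈ 385 kPa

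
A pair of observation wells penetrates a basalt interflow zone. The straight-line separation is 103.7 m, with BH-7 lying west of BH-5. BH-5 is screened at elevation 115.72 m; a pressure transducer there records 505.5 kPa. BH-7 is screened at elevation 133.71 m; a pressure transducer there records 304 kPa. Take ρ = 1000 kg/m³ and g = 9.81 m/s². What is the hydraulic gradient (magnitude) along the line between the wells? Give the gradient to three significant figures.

Pressure head at BH-5: ψ = P/(ρg) = 505.5×1000 / (1000 × 9.81) = 51.53 m.
Total head at BH-5: h = z + ψ = 115.72 + 51.53 = 167.25 m.
Pressure head at BH-7: ψ = P/(ρg) = 304×1000 / (1000 × 9.81) = 30.99 m.
Total head at BH-7: h = z + ψ = 133.71 + 30.99 = 164.70 m.
Head difference: h(BH-5) − h(BH-7) = 167.25 − 164.70 = 2.55 m.
Hydraulic gradient: i = |Δh| / L = 2.55 / 103.7 = 0.0246.

i ≈ 0.0246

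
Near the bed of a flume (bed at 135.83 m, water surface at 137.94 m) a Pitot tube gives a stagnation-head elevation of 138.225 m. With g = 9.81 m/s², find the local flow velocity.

v ≈ 2.36 m/s

Near the bed, under hydrostatic conditions, the piezometric head (z + ψ) equals the free-surface elevation, 137.94 m.
Velocity head = total − piezometric = 138.225 − 137.94 = 0.285 m.
v = √(2g·h_v) = √(2 × 9.81 × 0.285) = 2.36 m/s.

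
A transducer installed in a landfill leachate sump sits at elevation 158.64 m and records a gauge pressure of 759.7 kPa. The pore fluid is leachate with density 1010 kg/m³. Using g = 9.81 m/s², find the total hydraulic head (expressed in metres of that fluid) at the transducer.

ψ = P/(ρg) = 759.7×1000 / (1010 × 9.81) = 76.67 m.
h = z + ψ = 158.64 + 76.67 = 235.31 m.

h ≈ 235.31 m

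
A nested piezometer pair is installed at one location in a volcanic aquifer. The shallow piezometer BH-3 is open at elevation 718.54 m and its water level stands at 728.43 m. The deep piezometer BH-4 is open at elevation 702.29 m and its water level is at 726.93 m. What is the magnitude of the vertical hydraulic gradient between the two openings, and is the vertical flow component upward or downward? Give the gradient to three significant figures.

Total head at BH-3: h = 728.43 m (water level in the standpipe).
Total head at BH-4: h = 726.93 m.
Δh = h(BH-3) − h(BH-4) = 728.43 − 726.93 = 1.50 m.
Vertical separation Δz = 718.54 − 702.29 = 16.25 m.
|i_v| = |Δh| / Δz = 1.50 / 16.25 = 0.0923.
Head is higher in the shallow piezometer, so vertical flow is downward (recharge condition).

|i_v| ≈ 0.0923; vertical flow is downward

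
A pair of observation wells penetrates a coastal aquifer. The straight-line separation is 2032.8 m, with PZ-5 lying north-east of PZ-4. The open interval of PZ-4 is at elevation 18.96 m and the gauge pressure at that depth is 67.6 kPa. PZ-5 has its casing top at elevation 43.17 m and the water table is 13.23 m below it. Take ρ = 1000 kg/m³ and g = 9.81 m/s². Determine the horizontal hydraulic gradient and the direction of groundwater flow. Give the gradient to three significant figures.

i ≈ 0.00201; groundwater flows toward the south-west

Pressure head at PZ-4: ψ = P/(ρg) = 67.6×1000 / (1000 × 9.81) = 6.89 m.
Total head at PZ-4: h = z + ψ = 18.96 + 6.89 = 25.85 m.
Total head at PZ-5: h = 43.17 − 13.23 = 29.94 m.
Head difference: h(PZ-4) − h(PZ-5) = 25.85 − 29.94 = -4.09 m.
Hydraulic gradient: i = |Δh| / L = 4.09 / 2032.8 = 0.00201.
Flow is from higher to lower head: from PZ-5 toward PZ-4, i.e. toward the south-west.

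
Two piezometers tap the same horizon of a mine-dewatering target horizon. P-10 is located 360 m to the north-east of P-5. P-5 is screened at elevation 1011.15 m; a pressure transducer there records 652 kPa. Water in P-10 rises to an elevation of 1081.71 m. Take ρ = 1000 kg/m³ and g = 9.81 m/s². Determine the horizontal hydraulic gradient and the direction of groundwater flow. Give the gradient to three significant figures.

i ≈ 0.0114; groundwater flows toward the south-west

Pressure head at P-5: ψ = P/(ρg) = 652×1000 / (1000 × 9.81) = 66.46 m.
Total head at P-5: h = z + ψ = 1011.15 + 66.46 = 1077.61 m.
Total head at P-10: h = 1081.71 m (water level in the piezometer is the total head).
Head difference: h(P-5) − h(P-10) = 1077.61 − 1081.71 = -4.10 m.
Hydraulic gradient: i = |Δh| / L = 4.10 / 360 = 0.0114.
Flow is from higher to lower head: from P-10 toward P-5, i.e. toward the south-west.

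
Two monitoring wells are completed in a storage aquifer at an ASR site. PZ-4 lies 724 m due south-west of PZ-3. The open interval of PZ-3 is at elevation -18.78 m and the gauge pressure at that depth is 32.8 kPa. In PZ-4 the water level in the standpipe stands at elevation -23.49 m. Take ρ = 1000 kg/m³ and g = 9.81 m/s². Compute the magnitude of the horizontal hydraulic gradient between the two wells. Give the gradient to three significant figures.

i ≈ 0.0111

Pressure head at PZ-3: ψ = P/(ρg) = 32.8×1000 / (1000 × 9.81) = 3.34 m.
Total head at PZ-3: h = z + ψ = -18.78 + 3.34 = -15.44 m.
Total head at PZ-4: h = -23.49 m (water level in the piezometer is the total head).
Head difference: h(PZ-3) − h(PZ-4) = -15.44 − (-23.49) = 8.05 m.
Hydraulic gradient: i = |Δh| / L = 8.05 / 724 = 0.0111.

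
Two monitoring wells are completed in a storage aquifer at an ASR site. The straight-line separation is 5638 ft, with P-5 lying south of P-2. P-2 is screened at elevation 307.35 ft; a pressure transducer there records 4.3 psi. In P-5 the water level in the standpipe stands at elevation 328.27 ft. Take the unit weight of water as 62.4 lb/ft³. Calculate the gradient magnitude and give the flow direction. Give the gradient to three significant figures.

i ≈ 0.00195; groundwater flows toward the north

Pressure head at P-2: ψ = 144·P/γ = 144 × 4.3 / 62.4 = 9.92 ft.
Total head at P-2: h = z + ψ = 307.35 + 9.92 = 317.27 ft.
Total head at P-5: h = 328.27 ft (water level in the piezometer is the total head).
Head difference: h(P-2) − h(P-5) = 317.27 − 328.27 = -11.00 ft.
Hydraulic gradient: i = |Δh| / L = 11.00 / 5638 = 0.00195.
Flow is from higher to lower head: from P-5 toward P-2, i.e. toward the north.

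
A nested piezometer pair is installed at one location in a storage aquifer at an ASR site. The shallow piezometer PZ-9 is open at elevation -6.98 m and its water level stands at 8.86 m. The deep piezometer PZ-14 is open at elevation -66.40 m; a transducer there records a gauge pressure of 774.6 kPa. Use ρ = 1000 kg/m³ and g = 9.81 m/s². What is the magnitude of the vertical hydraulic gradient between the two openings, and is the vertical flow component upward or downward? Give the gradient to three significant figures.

Total head at PZ-9: h = 8.86 m (water level in the standpipe).
Pressure head at PZ-14: ψ = P/(ρg) = 774.6×1000 / (1000 × 9.81) = 78.96 m.
Total head at PZ-14: h = z + ψ = -66.40 + 78.96 = 12.56 m.
Δh = h(PZ-9) − h(PZ-14) = 8.86 − 12.56 = -3.70 m.
Vertical separation Δz = -6.98 − (-66.40) = 59.42 m.
|i_v| = |Δh| / Δz = 3.70 / 59.42 = 0.0623.
Head is higher in the deep piezometer, so vertical flow is upward (discharge condition).

|i_v| ≈ 0.0623; vertical flow is upward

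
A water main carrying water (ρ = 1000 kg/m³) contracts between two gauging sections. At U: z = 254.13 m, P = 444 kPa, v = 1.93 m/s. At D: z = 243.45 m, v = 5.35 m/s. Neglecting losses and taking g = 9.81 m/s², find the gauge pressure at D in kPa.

Pressure head at U: ψ₁ = P₁/(ρg) = 444×1000 / (1000 × 9.81) = 45.26 m.
Velocity heads: v₁²/2g = 1.93²/19.62 = 0.190 m; v₂²/2g = 5.35²/19.62 = 1.459 m.
Total head H = z₁ + ψ₁ + v₁²/2g = 254.13 + 45.26 + 0.190 = 299.58 m.
ψ₂ = H − z₂ − v₂²/2g = 299.58 − 243.45 − 1.459 = 54.67 m.
P₂ = ρgψ₂ = 1000 × 9.81 × 54.67 ≈ 536 kPa.

P₂ ≈ 536 kPa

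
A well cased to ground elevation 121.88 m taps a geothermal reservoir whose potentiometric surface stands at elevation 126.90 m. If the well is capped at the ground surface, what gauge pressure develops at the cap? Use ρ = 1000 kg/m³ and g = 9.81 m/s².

Head above the cap: Δh = 126.90 − 121.88 = 5.02 m.
P = ρgΔh = 1000 × 9.81 × 5.02 = 49246 Pa ≈ 49.2 kPa.

P ≈ 49.2 kPa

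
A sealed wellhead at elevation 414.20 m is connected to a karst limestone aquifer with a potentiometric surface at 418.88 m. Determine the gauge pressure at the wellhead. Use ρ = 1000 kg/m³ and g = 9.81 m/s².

P ≈ 45.9 kPa

Head above the cap: Δh = 418.88 − 414.20 = 4.68 m.
P = ρgΔh = 1000 × 9.81 × 4.68 = 45911 Pa ≈ 45.9 kPa.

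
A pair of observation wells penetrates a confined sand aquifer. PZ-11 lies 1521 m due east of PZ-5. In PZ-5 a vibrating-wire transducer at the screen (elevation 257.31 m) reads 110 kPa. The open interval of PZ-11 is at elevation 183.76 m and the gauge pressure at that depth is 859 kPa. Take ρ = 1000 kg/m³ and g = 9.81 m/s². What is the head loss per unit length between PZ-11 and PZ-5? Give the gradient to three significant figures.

i ≈ 0.00184 m/m

Pressure head at PZ-5: ψ = P/(ρg) = 110×1000 / (1000 × 9.81) = 11.21 m.
Total head at PZ-5: h = z + ψ = 257.31 + 11.21 = 268.52 m.
Pressure head at PZ-11: ψ = P/(ρg) = 859×1000 / (1000 × 9.81) = 87.56 m.
Total head at PZ-11: h = z + ψ = 183.76 + 87.56 = 271.32 m.
Head difference: h(PZ-5) − h(PZ-11) = 268.52 − 271.32 = -2.80 m.
Hydraulic gradient: i = |Δh| / L = 2.80 / 1521 = 0.00184.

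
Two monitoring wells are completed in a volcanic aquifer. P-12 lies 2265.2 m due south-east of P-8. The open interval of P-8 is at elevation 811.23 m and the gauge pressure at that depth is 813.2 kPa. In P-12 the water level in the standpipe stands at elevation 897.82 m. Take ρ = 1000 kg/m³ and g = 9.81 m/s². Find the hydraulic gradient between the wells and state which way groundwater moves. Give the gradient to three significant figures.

Pressure head at P-8: ψ = P/(ρg) = 813.2×1000 / (1000 × 9.81) = 82.90 m.
Total head at P-8: h = z + ψ = 811.23 + 82.90 = 894.13 m.
Total head at P-12: h = 897.82 m (water level in the piezometer is the total head).
Head difference: h(P-8) − h(P-12) = 894.13 − 897.82 = -3.69 m.
Hydraulic gradient: i = |Δh| / L = 3.69 / 2265.2 = 0.00163.
Flow is from higher to lower head: from P-12 toward P-8, i.e. toward the north-west.

i ≈ 0.00163; groundwater flows toward the north-west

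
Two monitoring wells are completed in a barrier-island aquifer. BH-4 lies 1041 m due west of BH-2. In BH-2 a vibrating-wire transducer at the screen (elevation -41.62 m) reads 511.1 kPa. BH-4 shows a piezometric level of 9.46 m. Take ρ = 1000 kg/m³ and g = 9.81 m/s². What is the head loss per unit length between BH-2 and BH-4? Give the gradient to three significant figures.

i ≈ 0.000980 m/m

Pressure head at BH-2: ψ = P/(ρg) = 511.1×1000 / (1000 × 9.81) = 52.10 m.
Total head at BH-2: h = z + ψ = -41.62 + 52.10 = 10.48 m.
Total head at BH-4: h = 9.46 m (water level in the piezometer is the total head).
Head difference: h(BH-2) − h(BH-4) = 10.48 − 9.46 = 1.02 m.
Hydraulic gradient: i = |Δh| / L = 1.02 / 1041 = 0.000980.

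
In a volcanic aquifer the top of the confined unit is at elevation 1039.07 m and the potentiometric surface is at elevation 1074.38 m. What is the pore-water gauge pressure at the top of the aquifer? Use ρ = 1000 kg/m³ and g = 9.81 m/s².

P ≈ 346 kPa

Pressure head at the aquifer top: ψ = h − z = 1074.38 − 1039.07 = 35.31 m.
P = ρgψ = 1000 × 9.81 × 35.31 = 346391 Pa ≈ 346 kPa.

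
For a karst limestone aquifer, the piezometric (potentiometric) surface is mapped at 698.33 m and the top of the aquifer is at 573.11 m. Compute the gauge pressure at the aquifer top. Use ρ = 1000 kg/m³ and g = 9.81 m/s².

P ≈ 1230 kPa

Pressure head at the aquifer top: ψ = h − z = 698.33 − 573.11 = 125.22 m.
P = ρgψ = 1000 × 9.81 × 125.22 = 1228408 Pa ≈ 1230 kPa.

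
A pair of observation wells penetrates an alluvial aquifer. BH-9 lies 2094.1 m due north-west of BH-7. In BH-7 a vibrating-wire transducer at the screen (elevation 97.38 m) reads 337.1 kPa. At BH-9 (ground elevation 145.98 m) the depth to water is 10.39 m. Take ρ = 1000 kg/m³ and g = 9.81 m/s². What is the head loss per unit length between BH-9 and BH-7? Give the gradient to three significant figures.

i ≈ 0.00184 m/m

Pressure head at BH-7: ψ = P/(ρg) = 337.1×1000 / (1000 × 9.81) = 34.36 m.
Total head at BH-7: h = z + ψ = 97.38 + 34.36 = 131.74 m.
Total head at BH-9: h = 145.98 − 10.39 = 135.59 m.
Head difference: h(BH-7) − h(BH-9) = 131.74 − 135.59 = -3.85 m.
Hydraulic gradient: i = |Δh| / L = 3.85 / 2094.1 = 0.00184.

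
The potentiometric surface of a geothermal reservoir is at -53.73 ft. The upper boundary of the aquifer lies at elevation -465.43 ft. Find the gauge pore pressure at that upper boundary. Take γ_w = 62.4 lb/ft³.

Pressure head at the aquifer top: ψ = h − z = -53.73 − (-465.43) = 411.70 ft.
P = γψ/144 = 62.4 × 411.70 / 144 = 178 psi.

P ≈ 178 psi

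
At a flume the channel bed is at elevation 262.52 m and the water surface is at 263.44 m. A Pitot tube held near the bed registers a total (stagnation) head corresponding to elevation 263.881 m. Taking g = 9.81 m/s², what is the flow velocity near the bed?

Near the bed, under hydrostatic conditions, the piezometric head (z + ψ) equals the free-surface elevation, 263.44 m.
Velocity head = total − piezometric = 263.881 − 263.44 = 0.441 m.
v = √(2g·h_v) = √(2 × 9.81 × 0.441) = 2.94 m/s.

v ≈ 2.94 m/s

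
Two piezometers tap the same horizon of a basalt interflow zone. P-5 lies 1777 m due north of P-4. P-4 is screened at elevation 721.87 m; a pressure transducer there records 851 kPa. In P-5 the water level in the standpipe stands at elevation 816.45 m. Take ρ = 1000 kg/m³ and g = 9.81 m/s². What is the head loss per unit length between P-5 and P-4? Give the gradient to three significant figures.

Pressure head at P-4: ψ = P/(ρg) = 851×1000 / (1000 × 9.81) = 86.75 m.
Total head at P-4: h = z + ψ = 721.87 + 86.75 = 808.62 m.
Total head at P-5: h = 816.45 m (water level in the piezometer is the total head).
Head difference: h(P-4) − h(P-5) = 808.62 − 816.45 = -7.83 m.
Hydraulic gradient: i = |Δh| / L = 7.83 / 1777 = 0.00441.

i ≈ 0.00441 m/m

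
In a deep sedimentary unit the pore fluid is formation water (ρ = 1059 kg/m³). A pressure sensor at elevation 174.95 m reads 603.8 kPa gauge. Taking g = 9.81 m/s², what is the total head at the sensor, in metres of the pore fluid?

h ≈ 233.07 m

ψ = P/(ρg) = 603.8×1000 / (1059 × 9.81) = 58.12 m.
h = z + ψ = 174.95 + 58.12 = 233.07 m.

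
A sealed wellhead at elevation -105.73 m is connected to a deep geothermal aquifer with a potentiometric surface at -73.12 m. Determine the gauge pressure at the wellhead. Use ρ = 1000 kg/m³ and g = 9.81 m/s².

Head above the cap: Δh = -73.12 − (-105.73) = 32.61 m.
P = ρgΔh = 1000 × 9.81 × 32.61 = 319904 Pa ≈ 320 kPa.

P ≈ 320 kPa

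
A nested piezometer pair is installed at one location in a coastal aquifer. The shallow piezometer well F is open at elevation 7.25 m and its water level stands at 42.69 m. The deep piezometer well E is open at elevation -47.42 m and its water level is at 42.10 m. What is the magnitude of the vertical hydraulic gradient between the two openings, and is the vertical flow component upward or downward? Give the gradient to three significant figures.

Total head at well F: h = 42.69 m (water level in the standpipe).
Total head at well E: h = 42.10 m.
Δh = h(well F) − h(well E) = 42.69 − 42.10 = 0.59 m.
Vertical separation Δz = 7.25 − (-47.42) = 54.67 m.
|i_v| = |Δh| / Δz = 0.59 / 54.67 = 0.0108.
Head is higher in the shallow piezometer, so vertical flow is downward (recharge condition).

|i_v| ≈ 0.0108; vertical flow is downward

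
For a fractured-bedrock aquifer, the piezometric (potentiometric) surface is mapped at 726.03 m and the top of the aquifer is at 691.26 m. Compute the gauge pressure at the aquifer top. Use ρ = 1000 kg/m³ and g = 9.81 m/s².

P ≈ 341 kPa

Pressure head at the aquifer top: ψ = h − z = 726.03 − 691.26 = 34.77 m.
P = ρgψ = 1000 × 9.81 × 34.77 = 341094 Pa ≈ 341 kPa.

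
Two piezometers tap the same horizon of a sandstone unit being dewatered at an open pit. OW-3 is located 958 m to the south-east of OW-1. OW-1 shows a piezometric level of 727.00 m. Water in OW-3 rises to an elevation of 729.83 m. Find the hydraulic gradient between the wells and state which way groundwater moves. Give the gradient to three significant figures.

Total head at OW-1: h = 727.00 m (water level in the piezometer is the total head).
Total head at OW-3: h = 729.83 m (water level in the piezometer is the total head).
Head difference: h(OW-1) − h(OW-3) = 727.00 − 729.83 = -2.83 m.
Hydraulic gradient: i = |Δh| / L = 2.83 / 958 = 0.00295.
Flow is from higher to lower head: from OW-3 toward OW-1, i.e. toward the north-west.

i ≈ 0.00295; groundwater flows toward the north-west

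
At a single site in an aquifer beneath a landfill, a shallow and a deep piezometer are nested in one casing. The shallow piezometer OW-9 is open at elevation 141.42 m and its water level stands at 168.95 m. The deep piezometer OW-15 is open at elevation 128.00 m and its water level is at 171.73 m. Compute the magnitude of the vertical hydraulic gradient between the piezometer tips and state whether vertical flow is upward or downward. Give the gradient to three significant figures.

|i_v| ≈ 0.207; vertical flow is upward

Total head at OW-9: h = 168.95 m (water level in the standpipe).
Total head at OW-15: h = 171.73 m.
Δh = h(OW-9) − h(OW-15) = 168.95 − 171.73 = -2.78 m.
Vertical separation Δz = 141.42 − 128.00 = 13.42 m.
|i_v| = |Δh| / Δz = 2.78 / 13.42 = 0.207.
Head is higher in the deep piezometer, so vertical flow is upward (discharge condition).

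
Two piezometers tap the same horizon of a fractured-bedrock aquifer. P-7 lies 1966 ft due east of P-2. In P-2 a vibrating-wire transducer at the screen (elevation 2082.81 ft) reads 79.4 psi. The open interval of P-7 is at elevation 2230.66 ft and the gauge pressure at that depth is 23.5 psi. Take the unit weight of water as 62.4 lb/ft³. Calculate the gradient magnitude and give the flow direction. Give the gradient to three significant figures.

i ≈ 0.00959; groundwater flows toward the west

Pressure head at P-2: ψ = 144·P/γ = 144 × 79.4 / 62.4 = 183.23 ft.
Total head at P-2: h = z + ψ = 2082.81 + 183.23 = 2266.04 ft.
Pressure head at P-7: ψ = 144·P/γ = 144 × 23.5 / 62.4 = 54.23 ft.
Total head at P-7: h = z + ψ = 2230.66 + 54.23 = 2284.89 ft.
Head difference: h(P-2) − h(P-7) = 2266.04 − 2284.89 = -18.85 ft.
Hydraulic gradient: i = |Δh| / L = 18.85 / 1966 = 0.00959.
Flow is from higher to lower head: from P-7 toward P-2, i.e. toward the west.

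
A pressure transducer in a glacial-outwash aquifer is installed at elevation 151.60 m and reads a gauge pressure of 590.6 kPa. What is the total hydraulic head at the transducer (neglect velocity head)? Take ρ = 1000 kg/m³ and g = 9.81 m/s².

ψ = P/(ρg) = 590.6×1000 / (1000 × 9.81) = 60.20 m.
h = z + ψ = 151.60 + 60.20 = 211.80 m.

h ≈ 211.80 m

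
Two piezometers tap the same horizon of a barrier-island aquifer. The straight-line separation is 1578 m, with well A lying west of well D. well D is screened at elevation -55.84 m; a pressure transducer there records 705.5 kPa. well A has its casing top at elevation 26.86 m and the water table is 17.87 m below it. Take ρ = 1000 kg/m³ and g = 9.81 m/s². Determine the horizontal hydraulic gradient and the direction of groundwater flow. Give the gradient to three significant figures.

Pressure head at well D: ψ = P/(ρg) = 705.5×1000 / (1000 × 9.81) = 71.92 m.
Total head at well D: h = z + ψ = -55.84 + 71.92 = 16.08 m.
Total head at well A: h = 26.86 − 17.87 = 8.99 m.
Head difference: h(well D) − h(well A) = 16.08 − 8.99 = 7.09 m.
Hydraulic gradient: i = |Δh| / L = 7.09 / 1578 = 0.00449.
Flow is from higher to lower head: from well D toward well A, i.e. toward the west.

i ≈ 0.00449; groundwater flows toward the west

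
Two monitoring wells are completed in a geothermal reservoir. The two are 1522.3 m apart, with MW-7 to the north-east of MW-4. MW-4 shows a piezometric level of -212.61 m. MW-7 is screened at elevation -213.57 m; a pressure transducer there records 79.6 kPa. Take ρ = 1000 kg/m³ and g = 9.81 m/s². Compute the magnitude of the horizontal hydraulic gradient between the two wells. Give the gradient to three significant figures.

Total head at MW-4: h = -212.61 m (water level in the piezometer is the total head).
Pressure head at MW-7: ψ = P/(ρg) = 79.6×1000 / (1000 × 9.81) = 8.11 m.
Total head at MW-7: h = z + ψ = -213.57 + 8.11 = -205.46 m.
Head difference: h(MW-4) − h(MW-7) = -212.61 − (-205.46) = -7.15 m.
Hydraulic gradient: i = |Δh| / L = 7.15 / 1522.3 = 0.00470.

i ≈ 0.00470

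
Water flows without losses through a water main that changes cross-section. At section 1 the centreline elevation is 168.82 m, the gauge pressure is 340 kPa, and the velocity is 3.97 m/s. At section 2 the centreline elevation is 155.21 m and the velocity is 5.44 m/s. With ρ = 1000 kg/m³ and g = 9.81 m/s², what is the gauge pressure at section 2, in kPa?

Pressure head at 1: ψ₁ = P₁/(ρg) = 340×1000 / (1000 × 9.81) = 34.66 m.
Velocity heads: v₁²/2g = 3.97²/19.62 = 0.803 m; v₂²/2g = 5.44²/19.62 = 1.508 m.
Total head H = z₁ + ψ₁ + v₁²/2g = 168.82 + 34.66 + 0.803 = 204.28 m.
ψ₂ = H − z₂ − v₂²/2g = 204.28 − 155.21 − 1.508 = 47.56 m.
P₂ = ρgψ₂ = 1000 × 9.81 × 47.56 ≈ 467 kPa.

P₂ ≈ 467 kPa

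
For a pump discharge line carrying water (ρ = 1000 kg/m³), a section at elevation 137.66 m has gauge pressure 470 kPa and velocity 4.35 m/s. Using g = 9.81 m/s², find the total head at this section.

Pressure head ψ = P/(ρg) = 470×1000 / (1000 × 9.81) = 47.91 m.
Velocity head = v²/(2g) = 4.35² / (2 × 9.81) = 0.964 m.
h = z + ψ + v²/(2g) = 137.66 + 47.91 + 0.964 = 186.53 m.

h ≈ 186.53 m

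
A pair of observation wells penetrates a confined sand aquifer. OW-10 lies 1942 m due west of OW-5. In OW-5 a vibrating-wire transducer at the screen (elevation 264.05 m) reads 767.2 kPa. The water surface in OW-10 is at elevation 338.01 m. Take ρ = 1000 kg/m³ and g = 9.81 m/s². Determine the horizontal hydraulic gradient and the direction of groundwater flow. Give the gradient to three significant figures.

i ≈ 0.00219; groundwater flows toward the west

Pressure head at OW-5: ψ = P/(ρg) = 767.2×1000 / (1000 × 9.81) = 78.21 m.
Total head at OW-5: h = z + ψ = 264.05 + 78.21 = 342.26 m.
Total head at OW-10: h = 338.01 m (water level in the piezometer is the total head).
Head difference: h(OW-5) − h(OW-10) = 342.26 − 338.01 = 4.25 m.
Hydraulic gradient: i = |Δh| / L = 4.25 / 1942 = 0.00219.
Flow is from higher to lower head: from OW-5 toward OW-10, i.e. toward the west.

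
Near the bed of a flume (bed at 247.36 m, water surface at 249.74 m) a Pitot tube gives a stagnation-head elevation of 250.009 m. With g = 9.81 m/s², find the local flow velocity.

v ≈ 2.30 m/s

Near the bed, under hydrostatic conditions, the piezometric head (z + ψ) equals the free-surface elevation, 249.74 m.
Velocity head = total − piezometric = 250.009 − 249.74 = 0.269 m.
v = √(2g·h_v) = √(2 × 9.81 × 0.269) = 2.30 m/s.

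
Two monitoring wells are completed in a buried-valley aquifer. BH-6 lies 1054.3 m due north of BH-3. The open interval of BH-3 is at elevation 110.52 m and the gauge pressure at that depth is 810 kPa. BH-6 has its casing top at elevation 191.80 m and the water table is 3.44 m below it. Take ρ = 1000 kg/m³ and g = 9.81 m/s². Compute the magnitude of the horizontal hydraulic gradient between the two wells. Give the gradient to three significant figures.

Pressure head at BH-3: ψ = P/(ρg) = 810×1000 / (1000 × 9.81) = 82.57 m.
Total head at BH-3: h = z + ψ = 110.52 + 82.57 = 193.09 m.
Total head at BH-6: h = 191.80 − 3.44 = 188.36 m.
Head difference: h(BH-3) − h(BH-6) = 193.09 − 188.36 = 4.73 m.
Hydraulic gradient: i = |Δh| / L = 4.73 / 1054.3 = 0.00449.

i ≈ 0.00449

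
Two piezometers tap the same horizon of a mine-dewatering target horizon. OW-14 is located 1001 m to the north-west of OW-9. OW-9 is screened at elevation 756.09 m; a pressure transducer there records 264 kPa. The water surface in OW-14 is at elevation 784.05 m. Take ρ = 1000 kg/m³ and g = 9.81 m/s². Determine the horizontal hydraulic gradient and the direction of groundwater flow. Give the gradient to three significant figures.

Pressure head at OW-9: ψ = P/(ρg) = 264×1000 / (1000 × 9.81) = 26.91 m.
Total head at OW-9: h = z + ψ = 756.09 + 26.91 = 783.00 m.
Total head at OW-14: h = 784.05 m (water level in the piezometer is the total head).
Head difference: h(OW-9) − h(OW-14) = 783.00 − 784.05 = -1.05 m.
Hydraulic gradient: i = |Δh| / L = 1.05 / 1001 = 0.00105.
Flow is from higher to lower head: from OW-14 toward OW-9, i.e. toward the south-east.

i ≈ 0.00105; groundwater flows toward the south-east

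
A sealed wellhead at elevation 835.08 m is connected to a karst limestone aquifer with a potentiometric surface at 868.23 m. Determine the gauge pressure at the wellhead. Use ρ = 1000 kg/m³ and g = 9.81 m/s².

P ≈ 325 kPa

Head above the cap: Δh = 868.23 − 835.08 = 33.15 m.
P = ρgΔh = 1000 × 9.81 × 33.15 = 325202 Pa ≈ 325 kPa.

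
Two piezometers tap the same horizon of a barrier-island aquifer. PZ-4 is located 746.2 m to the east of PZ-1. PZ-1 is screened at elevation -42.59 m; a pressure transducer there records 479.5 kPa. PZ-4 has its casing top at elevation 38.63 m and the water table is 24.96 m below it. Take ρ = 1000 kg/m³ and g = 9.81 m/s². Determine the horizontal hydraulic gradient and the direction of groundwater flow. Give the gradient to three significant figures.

i ≈ 0.00989; groundwater flows toward the west

Pressure head at PZ-1: ψ = P/(ρg) = 479.5×1000 / (1000 × 9.81) = 48.88 m.
Total head at PZ-1: h = z + ψ = -42.59 + 48.88 = 6.29 m.
Total head at PZ-4: h = 38.63 − 24.96 = 13.67 m.
Head difference: h(PZ-1) − h(PZ-4) = 6.29 − 13.67 = -7.38 m.
Hydraulic gradient: i = |Δh| / L = 7.38 / 746.2 = 0.00989.
Flow is from higher to lower head: from PZ-4 toward PZ-1, i.e. toward the west.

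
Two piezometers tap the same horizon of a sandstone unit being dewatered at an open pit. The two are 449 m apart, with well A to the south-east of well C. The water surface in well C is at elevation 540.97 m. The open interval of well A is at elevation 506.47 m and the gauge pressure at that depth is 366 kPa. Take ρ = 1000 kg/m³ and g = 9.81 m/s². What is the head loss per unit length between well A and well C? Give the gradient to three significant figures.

Total head at well C: h = 540.97 m (water level in the piezometer is the total head).
Pressure head at well A: ψ = P/(ρg) = 366×1000 / (1000 × 9.81) = 37.31 m.
Total head at well A: h = z + ψ = 506.47 + 37.31 = 543.78 m.
Head difference: h(well C) − h(well A) = 540.97 − 543.78 = -2.81 m.
Hydraulic gradient: i = |Δh| / L = 2.81 / 449 = 0.00626.

i ≈ 0.00626 m/m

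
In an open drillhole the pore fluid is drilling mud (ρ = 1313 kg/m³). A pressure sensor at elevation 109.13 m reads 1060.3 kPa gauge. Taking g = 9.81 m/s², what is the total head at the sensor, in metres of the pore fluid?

ψ = P/(ρg) = 1060.3×1000 / (1313 × 9.81) = 82.32 m.
h = z + ψ = 109.13 + 82.32 = 191.45 m.

h ≈ 191.45 m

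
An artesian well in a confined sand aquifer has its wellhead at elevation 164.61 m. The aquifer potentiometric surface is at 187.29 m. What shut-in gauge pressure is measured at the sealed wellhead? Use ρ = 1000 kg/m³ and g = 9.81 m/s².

Head above the cap: Δh = 187.29 − 164.61 = 22.68 m.
P = ρgΔh = 1000 × 9.81 × 22.68 = 222491 Pa ≈ 222 kPa.

P ≈ 222 kPa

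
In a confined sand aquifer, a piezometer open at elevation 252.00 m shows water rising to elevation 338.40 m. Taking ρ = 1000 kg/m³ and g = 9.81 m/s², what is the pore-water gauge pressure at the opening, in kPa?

Pressure head ψ = h − z = 338.40 − 252.00 = 86.40 m.
P = ρgψ = 1000 × 9.81 × 86.40 = 847584 Pa ≈ 848 kPa.

P ≈ 848 kPa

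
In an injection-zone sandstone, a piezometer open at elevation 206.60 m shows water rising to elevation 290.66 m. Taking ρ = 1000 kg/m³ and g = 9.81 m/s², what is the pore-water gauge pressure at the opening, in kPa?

P ≈ 825 kPa

Pressure head ψ = h − z = 290.66 − 206.60 = 84.06 m.
P = ρgψ = 1000 × 9.81 × 84.06 = 824629 Pa ≈ 825 kPa.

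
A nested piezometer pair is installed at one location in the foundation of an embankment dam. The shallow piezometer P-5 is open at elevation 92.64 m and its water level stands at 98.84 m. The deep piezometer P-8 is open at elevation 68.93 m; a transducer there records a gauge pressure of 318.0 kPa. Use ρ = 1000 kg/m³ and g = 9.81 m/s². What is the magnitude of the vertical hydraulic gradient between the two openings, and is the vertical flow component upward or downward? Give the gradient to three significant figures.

Total head at P-5: h = 98.84 m (water level in the standpipe).
Pressure head at P-8: ψ = P/(ρg) = 318.0×1000 / (1000 × 9.81) = 32.42 m.
Total head at P-8: h = z + ψ = 68.93 + 32.42 = 101.35 m.
Δh = h(P-5) − h(P-8) = 98.84 − 101.35 = -2.51 m.
Vertical separation Δz = 92.64 − 68.93 = 23.71 m.
|i_v| = |Δh| / Δz = 2.51 / 23.71 = 0.106.
Head is higher in the deep piezometer, so vertical flow is upward (discharge condition).

|i_v| ≈ 0.106; vertical flow is upward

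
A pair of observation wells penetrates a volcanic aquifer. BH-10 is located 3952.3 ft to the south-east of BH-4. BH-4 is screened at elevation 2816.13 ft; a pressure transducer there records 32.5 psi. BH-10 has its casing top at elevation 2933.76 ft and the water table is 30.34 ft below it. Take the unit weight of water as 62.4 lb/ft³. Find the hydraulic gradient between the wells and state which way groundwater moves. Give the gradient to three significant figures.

Pressure head at BH-4: ψ = 144·P/γ = 144 × 32.5 / 62.4 = 75.00 ft.
Total head at BH-4: h = z + ψ = 2816.13 + 75.00 = 2891.13 ft.
Total head at BH-10: h = 2933.76 − 30.34 = 2903.42 ft.
Head difference: h(BH-4) − h(BH-10) = 2891.13 − 2903.42 = -12.29 ft.
Hydraulic gradient: i = |Δh| / L = 12.29 / 3952.3 = 0.00311.
Flow is from higher to lower head: from BH-10 toward BH-4, i.e. toward the north-west.

i ≈ 0.00311; groundwater flows toward the north-west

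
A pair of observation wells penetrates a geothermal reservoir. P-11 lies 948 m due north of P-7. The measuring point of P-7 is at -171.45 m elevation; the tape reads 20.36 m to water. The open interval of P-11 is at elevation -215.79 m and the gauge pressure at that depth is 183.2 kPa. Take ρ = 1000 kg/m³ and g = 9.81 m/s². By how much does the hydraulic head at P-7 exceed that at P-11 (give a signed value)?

Δh ≈ 5.31 m

Total head at P-7: h = -171.45 − 20.36 = -191.81 m.
Pressure head at P-11: ψ = P/(ρg) = 183.2×1000 / (1000 × 9.81) = 18.67 m.
Total head at P-11: h = z + ψ = -215.79 + 18.67 = -197.12 m.
Head difference: h(P-7) − h(P-11) = -191.81 − (-197.12) = 5.31 m.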